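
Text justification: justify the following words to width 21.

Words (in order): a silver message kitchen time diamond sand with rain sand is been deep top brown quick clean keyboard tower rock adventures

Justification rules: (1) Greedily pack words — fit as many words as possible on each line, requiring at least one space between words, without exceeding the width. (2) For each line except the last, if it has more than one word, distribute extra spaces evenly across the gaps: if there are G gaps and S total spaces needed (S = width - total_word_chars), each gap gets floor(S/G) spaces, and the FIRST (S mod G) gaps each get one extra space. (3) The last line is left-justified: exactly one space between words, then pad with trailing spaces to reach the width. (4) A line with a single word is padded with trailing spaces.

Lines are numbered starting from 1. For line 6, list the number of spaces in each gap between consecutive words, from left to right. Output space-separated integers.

Line 1: ['a', 'silver', 'message'] (min_width=16, slack=5)
Line 2: ['kitchen', 'time', 'diamond'] (min_width=20, slack=1)
Line 3: ['sand', 'with', 'rain', 'sand'] (min_width=19, slack=2)
Line 4: ['is', 'been', 'deep', 'top'] (min_width=16, slack=5)
Line 5: ['brown', 'quick', 'clean'] (min_width=17, slack=4)
Line 6: ['keyboard', 'tower', 'rock'] (min_width=19, slack=2)
Line 7: ['adventures'] (min_width=10, slack=11)

Answer: 2 2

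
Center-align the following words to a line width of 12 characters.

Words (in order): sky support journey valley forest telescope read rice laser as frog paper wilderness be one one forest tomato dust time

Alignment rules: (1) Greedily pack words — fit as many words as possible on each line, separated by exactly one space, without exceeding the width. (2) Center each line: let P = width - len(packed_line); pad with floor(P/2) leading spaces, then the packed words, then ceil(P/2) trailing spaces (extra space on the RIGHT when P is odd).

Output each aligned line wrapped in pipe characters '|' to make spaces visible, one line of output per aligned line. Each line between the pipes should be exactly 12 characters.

Answer: |sky support |
|  journey   |
|   valley   |
|   forest   |
| telescope  |
| read rice  |
|  laser as  |
| frog paper |
| wilderness |
| be one one |
|   forest   |
|tomato dust |
|    time    |

Derivation:
Line 1: ['sky', 'support'] (min_width=11, slack=1)
Line 2: ['journey'] (min_width=7, slack=5)
Line 3: ['valley'] (min_width=6, slack=6)
Line 4: ['forest'] (min_width=6, slack=6)
Line 5: ['telescope'] (min_width=9, slack=3)
Line 6: ['read', 'rice'] (min_width=9, slack=3)
Line 7: ['laser', 'as'] (min_width=8, slack=4)
Line 8: ['frog', 'paper'] (min_width=10, slack=2)
Line 9: ['wilderness'] (min_width=10, slack=2)
Line 10: ['be', 'one', 'one'] (min_width=10, slack=2)
Line 11: ['forest'] (min_width=6, slack=6)
Line 12: ['tomato', 'dust'] (min_width=11, slack=1)
Line 13: ['time'] (min_width=4, slack=8)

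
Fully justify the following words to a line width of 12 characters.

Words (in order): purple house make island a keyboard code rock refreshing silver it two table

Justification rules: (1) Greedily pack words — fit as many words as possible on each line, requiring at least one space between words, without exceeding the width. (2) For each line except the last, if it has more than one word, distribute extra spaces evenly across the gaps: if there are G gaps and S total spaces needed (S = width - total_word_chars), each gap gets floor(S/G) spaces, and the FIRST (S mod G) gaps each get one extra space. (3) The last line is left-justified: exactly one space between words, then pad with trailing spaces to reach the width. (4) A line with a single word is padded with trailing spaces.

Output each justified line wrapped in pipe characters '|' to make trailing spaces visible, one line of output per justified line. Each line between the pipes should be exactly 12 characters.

Answer: |purple house|
|make  island|
|a   keyboard|
|code    rock|
|refreshing  |
|silver    it|
|two table   |

Derivation:
Line 1: ['purple', 'house'] (min_width=12, slack=0)
Line 2: ['make', 'island'] (min_width=11, slack=1)
Line 3: ['a', 'keyboard'] (min_width=10, slack=2)
Line 4: ['code', 'rock'] (min_width=9, slack=3)
Line 5: ['refreshing'] (min_width=10, slack=2)
Line 6: ['silver', 'it'] (min_width=9, slack=3)
Line 7: ['two', 'table'] (min_width=9, slack=3)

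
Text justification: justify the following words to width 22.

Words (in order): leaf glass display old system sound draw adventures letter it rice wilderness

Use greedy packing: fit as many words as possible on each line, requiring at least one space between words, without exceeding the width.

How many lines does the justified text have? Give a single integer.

Line 1: ['leaf', 'glass', 'display', 'old'] (min_width=22, slack=0)
Line 2: ['system', 'sound', 'draw'] (min_width=17, slack=5)
Line 3: ['adventures', 'letter', 'it'] (min_width=20, slack=2)
Line 4: ['rice', 'wilderness'] (min_width=15, slack=7)
Total lines: 4

Answer: 4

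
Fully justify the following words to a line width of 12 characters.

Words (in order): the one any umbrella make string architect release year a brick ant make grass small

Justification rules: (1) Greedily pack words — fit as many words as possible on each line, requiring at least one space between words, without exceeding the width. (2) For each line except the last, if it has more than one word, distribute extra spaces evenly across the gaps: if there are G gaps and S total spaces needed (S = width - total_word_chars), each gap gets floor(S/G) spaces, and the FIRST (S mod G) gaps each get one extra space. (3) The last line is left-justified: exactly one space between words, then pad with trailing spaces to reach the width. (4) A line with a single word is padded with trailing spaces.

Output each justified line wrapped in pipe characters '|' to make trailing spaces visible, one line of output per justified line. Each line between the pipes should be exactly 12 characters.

Line 1: ['the', 'one', 'any'] (min_width=11, slack=1)
Line 2: ['umbrella'] (min_width=8, slack=4)
Line 3: ['make', 'string'] (min_width=11, slack=1)
Line 4: ['architect'] (min_width=9, slack=3)
Line 5: ['release', 'year'] (min_width=12, slack=0)
Line 6: ['a', 'brick', 'ant'] (min_width=11, slack=1)
Line 7: ['make', 'grass'] (min_width=10, slack=2)
Line 8: ['small'] (min_width=5, slack=7)

Answer: |the  one any|
|umbrella    |
|make  string|
|architect   |
|release year|
|a  brick ant|
|make   grass|
|small       |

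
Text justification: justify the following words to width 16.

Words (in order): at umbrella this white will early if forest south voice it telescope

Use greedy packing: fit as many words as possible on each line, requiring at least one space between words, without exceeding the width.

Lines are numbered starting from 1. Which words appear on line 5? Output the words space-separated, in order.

Answer: telescope

Derivation:
Line 1: ['at', 'umbrella', 'this'] (min_width=16, slack=0)
Line 2: ['white', 'will', 'early'] (min_width=16, slack=0)
Line 3: ['if', 'forest', 'south'] (min_width=15, slack=1)
Line 4: ['voice', 'it'] (min_width=8, slack=8)
Line 5: ['telescope'] (min_width=9, slack=7)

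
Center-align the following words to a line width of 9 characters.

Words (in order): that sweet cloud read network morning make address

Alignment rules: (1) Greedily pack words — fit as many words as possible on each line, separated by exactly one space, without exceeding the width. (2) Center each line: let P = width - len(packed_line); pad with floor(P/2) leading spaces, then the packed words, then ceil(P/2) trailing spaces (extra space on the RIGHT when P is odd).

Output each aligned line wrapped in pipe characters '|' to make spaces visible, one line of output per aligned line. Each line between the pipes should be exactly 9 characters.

Answer: |  that   |
|  sweet  |
|  cloud  |
|  read   |
| network |
| morning |
|  make   |
| address |

Derivation:
Line 1: ['that'] (min_width=4, slack=5)
Line 2: ['sweet'] (min_width=5, slack=4)
Line 3: ['cloud'] (min_width=5, slack=4)
Line 4: ['read'] (min_width=4, slack=5)
Line 5: ['network'] (min_width=7, slack=2)
Line 6: ['morning'] (min_width=7, slack=2)
Line 7: ['make'] (min_width=4, slack=5)
Line 8: ['address'] (min_width=7, slack=2)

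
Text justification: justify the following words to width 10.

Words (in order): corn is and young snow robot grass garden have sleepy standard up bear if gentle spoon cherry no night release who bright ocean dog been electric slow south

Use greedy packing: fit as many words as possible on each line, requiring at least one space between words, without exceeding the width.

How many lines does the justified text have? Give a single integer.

Line 1: ['corn', 'is'] (min_width=7, slack=3)
Line 2: ['and', 'young'] (min_width=9, slack=1)
Line 3: ['snow', 'robot'] (min_width=10, slack=0)
Line 4: ['grass'] (min_width=5, slack=5)
Line 5: ['garden'] (min_width=6, slack=4)
Line 6: ['have'] (min_width=4, slack=6)
Line 7: ['sleepy'] (min_width=6, slack=4)
Line 8: ['standard'] (min_width=8, slack=2)
Line 9: ['up', 'bear', 'if'] (min_width=10, slack=0)
Line 10: ['gentle'] (min_width=6, slack=4)
Line 11: ['spoon'] (min_width=5, slack=5)
Line 12: ['cherry', 'no'] (min_width=9, slack=1)
Line 13: ['night'] (min_width=5, slack=5)
Line 14: ['release'] (min_width=7, slack=3)
Line 15: ['who', 'bright'] (min_width=10, slack=0)
Line 16: ['ocean', 'dog'] (min_width=9, slack=1)
Line 17: ['been'] (min_width=4, slack=6)
Line 18: ['electric'] (min_width=8, slack=2)
Line 19: ['slow', 'south'] (min_width=10, slack=0)
Total lines: 19

Answer: 19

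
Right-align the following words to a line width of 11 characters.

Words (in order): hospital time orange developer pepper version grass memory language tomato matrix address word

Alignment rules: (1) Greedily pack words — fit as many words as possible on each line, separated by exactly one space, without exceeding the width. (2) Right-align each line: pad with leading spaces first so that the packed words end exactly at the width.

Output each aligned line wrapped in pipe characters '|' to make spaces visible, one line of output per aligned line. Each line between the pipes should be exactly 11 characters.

Line 1: ['hospital'] (min_width=8, slack=3)
Line 2: ['time', 'orange'] (min_width=11, slack=0)
Line 3: ['developer'] (min_width=9, slack=2)
Line 4: ['pepper'] (min_width=6, slack=5)
Line 5: ['version'] (min_width=7, slack=4)
Line 6: ['grass'] (min_width=5, slack=6)
Line 7: ['memory'] (min_width=6, slack=5)
Line 8: ['language'] (min_width=8, slack=3)
Line 9: ['tomato'] (min_width=6, slack=5)
Line 10: ['matrix'] (min_width=6, slack=5)
Line 11: ['address'] (min_width=7, slack=4)
Line 12: ['word'] (min_width=4, slack=7)

Answer: |   hospital|
|time orange|
|  developer|
|     pepper|
|    version|
|      grass|
|     memory|
|   language|
|     tomato|
|     matrix|
|    address|
|       word|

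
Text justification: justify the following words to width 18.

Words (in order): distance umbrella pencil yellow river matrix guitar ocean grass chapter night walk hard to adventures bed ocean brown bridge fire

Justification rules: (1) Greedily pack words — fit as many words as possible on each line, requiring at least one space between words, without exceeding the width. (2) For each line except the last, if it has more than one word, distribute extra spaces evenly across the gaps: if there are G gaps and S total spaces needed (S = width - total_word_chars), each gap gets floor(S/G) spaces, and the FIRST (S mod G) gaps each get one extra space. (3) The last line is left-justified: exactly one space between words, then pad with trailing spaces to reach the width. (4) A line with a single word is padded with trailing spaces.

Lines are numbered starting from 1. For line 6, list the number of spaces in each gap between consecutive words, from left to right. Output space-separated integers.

Answer: 1 1

Derivation:
Line 1: ['distance', 'umbrella'] (min_width=17, slack=1)
Line 2: ['pencil', 'yellow'] (min_width=13, slack=5)
Line 3: ['river', 'matrix'] (min_width=12, slack=6)
Line 4: ['guitar', 'ocean', 'grass'] (min_width=18, slack=0)
Line 5: ['chapter', 'night', 'walk'] (min_width=18, slack=0)
Line 6: ['hard', 'to', 'adventures'] (min_width=18, slack=0)
Line 7: ['bed', 'ocean', 'brown'] (min_width=15, slack=3)
Line 8: ['bridge', 'fire'] (min_width=11, slack=7)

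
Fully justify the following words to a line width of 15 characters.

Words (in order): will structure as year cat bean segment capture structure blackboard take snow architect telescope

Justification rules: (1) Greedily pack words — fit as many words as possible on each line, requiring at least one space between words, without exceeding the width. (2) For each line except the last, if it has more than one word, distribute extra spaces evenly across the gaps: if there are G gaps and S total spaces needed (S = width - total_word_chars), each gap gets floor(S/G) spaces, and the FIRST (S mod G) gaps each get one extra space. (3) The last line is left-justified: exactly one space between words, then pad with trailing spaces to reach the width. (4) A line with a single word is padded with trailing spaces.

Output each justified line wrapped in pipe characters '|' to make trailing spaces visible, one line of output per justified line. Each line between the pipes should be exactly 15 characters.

Answer: |will  structure|
|as   year   cat|
|bean    segment|
|capture        |
|structure      |
|blackboard take|
|snow  architect|
|telescope      |

Derivation:
Line 1: ['will', 'structure'] (min_width=14, slack=1)
Line 2: ['as', 'year', 'cat'] (min_width=11, slack=4)
Line 3: ['bean', 'segment'] (min_width=12, slack=3)
Line 4: ['capture'] (min_width=7, slack=8)
Line 5: ['structure'] (min_width=9, slack=6)
Line 6: ['blackboard', 'take'] (min_width=15, slack=0)
Line 7: ['snow', 'architect'] (min_width=14, slack=1)
Line 8: ['telescope'] (min_width=9, slack=6)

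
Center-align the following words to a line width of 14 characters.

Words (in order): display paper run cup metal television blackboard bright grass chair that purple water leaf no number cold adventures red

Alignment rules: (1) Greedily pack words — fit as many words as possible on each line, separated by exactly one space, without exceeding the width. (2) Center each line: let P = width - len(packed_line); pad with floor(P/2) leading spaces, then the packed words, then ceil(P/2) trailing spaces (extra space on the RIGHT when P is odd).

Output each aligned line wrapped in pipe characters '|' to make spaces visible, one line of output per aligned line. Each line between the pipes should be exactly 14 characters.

Line 1: ['display', 'paper'] (min_width=13, slack=1)
Line 2: ['run', 'cup', 'metal'] (min_width=13, slack=1)
Line 3: ['television'] (min_width=10, slack=4)
Line 4: ['blackboard'] (min_width=10, slack=4)
Line 5: ['bright', 'grass'] (min_width=12, slack=2)
Line 6: ['chair', 'that'] (min_width=10, slack=4)
Line 7: ['purple', 'water'] (min_width=12, slack=2)
Line 8: ['leaf', 'no', 'number'] (min_width=14, slack=0)
Line 9: ['cold'] (min_width=4, slack=10)
Line 10: ['adventures', 'red'] (min_width=14, slack=0)

Answer: |display paper |
|run cup metal |
|  television  |
|  blackboard  |
| bright grass |
|  chair that  |
| purple water |
|leaf no number|
|     cold     |
|adventures red|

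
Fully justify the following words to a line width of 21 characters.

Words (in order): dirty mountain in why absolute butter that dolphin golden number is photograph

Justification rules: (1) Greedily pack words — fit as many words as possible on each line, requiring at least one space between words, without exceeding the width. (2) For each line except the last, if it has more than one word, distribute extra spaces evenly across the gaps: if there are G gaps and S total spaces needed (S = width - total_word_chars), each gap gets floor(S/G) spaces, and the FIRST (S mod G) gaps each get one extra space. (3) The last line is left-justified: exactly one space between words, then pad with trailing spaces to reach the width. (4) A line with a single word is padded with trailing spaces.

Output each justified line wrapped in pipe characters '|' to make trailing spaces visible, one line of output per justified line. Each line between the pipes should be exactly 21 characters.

Line 1: ['dirty', 'mountain', 'in', 'why'] (min_width=21, slack=0)
Line 2: ['absolute', 'butter', 'that'] (min_width=20, slack=1)
Line 3: ['dolphin', 'golden', 'number'] (min_width=21, slack=0)
Line 4: ['is', 'photograph'] (min_width=13, slack=8)

Answer: |dirty mountain in why|
|absolute  butter that|
|dolphin golden number|
|is photograph        |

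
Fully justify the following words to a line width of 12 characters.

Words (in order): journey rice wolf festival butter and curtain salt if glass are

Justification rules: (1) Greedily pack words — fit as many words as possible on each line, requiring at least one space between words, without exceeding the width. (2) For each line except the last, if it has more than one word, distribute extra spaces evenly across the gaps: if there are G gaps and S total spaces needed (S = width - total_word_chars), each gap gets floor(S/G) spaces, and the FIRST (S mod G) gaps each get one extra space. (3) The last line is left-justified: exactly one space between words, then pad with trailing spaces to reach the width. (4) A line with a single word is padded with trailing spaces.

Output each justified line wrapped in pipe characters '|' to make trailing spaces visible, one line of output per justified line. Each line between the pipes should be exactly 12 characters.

Line 1: ['journey', 'rice'] (min_width=12, slack=0)
Line 2: ['wolf'] (min_width=4, slack=8)
Line 3: ['festival'] (min_width=8, slack=4)
Line 4: ['butter', 'and'] (min_width=10, slack=2)
Line 5: ['curtain', 'salt'] (min_width=12, slack=0)
Line 6: ['if', 'glass', 'are'] (min_width=12, slack=0)

Answer: |journey rice|
|wolf        |
|festival    |
|butter   and|
|curtain salt|
|if glass are|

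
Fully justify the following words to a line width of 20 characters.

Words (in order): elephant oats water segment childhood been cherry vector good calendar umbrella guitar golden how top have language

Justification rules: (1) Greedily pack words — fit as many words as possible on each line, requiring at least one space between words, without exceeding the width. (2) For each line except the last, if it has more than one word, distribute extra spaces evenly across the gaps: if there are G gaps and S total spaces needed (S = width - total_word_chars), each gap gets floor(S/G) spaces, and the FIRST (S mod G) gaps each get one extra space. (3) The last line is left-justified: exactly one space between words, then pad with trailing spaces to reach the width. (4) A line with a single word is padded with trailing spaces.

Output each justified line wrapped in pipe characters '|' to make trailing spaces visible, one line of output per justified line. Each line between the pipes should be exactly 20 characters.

Answer: |elephant  oats water|
|segment    childhood|
|been  cherry  vector|
|good        calendar|
|umbrella      guitar|
|golden  how top have|
|language            |

Derivation:
Line 1: ['elephant', 'oats', 'water'] (min_width=19, slack=1)
Line 2: ['segment', 'childhood'] (min_width=17, slack=3)
Line 3: ['been', 'cherry', 'vector'] (min_width=18, slack=2)
Line 4: ['good', 'calendar'] (min_width=13, slack=7)
Line 5: ['umbrella', 'guitar'] (min_width=15, slack=5)
Line 6: ['golden', 'how', 'top', 'have'] (min_width=19, slack=1)
Line 7: ['language'] (min_width=8, slack=12)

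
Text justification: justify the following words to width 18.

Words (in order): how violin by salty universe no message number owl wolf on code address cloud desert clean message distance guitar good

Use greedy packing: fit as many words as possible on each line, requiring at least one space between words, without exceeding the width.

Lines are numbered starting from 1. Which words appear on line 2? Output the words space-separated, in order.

Line 1: ['how', 'violin', 'by'] (min_width=13, slack=5)
Line 2: ['salty', 'universe', 'no'] (min_width=17, slack=1)
Line 3: ['message', 'number', 'owl'] (min_width=18, slack=0)
Line 4: ['wolf', 'on', 'code'] (min_width=12, slack=6)
Line 5: ['address', 'cloud'] (min_width=13, slack=5)
Line 6: ['desert', 'clean'] (min_width=12, slack=6)
Line 7: ['message', 'distance'] (min_width=16, slack=2)
Line 8: ['guitar', 'good'] (min_width=11, slack=7)

Answer: salty universe no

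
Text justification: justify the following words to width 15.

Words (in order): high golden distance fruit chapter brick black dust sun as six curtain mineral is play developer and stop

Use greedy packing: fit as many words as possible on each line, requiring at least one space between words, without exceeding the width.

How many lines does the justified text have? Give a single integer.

Line 1: ['high', 'golden'] (min_width=11, slack=4)
Line 2: ['distance', 'fruit'] (min_width=14, slack=1)
Line 3: ['chapter', 'brick'] (min_width=13, slack=2)
Line 4: ['black', 'dust', 'sun'] (min_width=14, slack=1)
Line 5: ['as', 'six', 'curtain'] (min_width=14, slack=1)
Line 6: ['mineral', 'is', 'play'] (min_width=15, slack=0)
Line 7: ['developer', 'and'] (min_width=13, slack=2)
Line 8: ['stop'] (min_width=4, slack=11)
Total lines: 8

Answer: 8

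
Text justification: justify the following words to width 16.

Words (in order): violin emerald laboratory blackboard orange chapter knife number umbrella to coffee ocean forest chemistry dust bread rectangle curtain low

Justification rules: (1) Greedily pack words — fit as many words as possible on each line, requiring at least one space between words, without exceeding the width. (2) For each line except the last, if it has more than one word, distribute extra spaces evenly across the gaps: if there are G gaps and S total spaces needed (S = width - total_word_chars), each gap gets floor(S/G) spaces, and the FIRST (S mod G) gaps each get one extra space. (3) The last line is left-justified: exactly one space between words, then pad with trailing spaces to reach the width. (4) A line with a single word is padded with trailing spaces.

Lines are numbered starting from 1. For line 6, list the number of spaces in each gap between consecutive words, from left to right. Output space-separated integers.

Line 1: ['violin', 'emerald'] (min_width=14, slack=2)
Line 2: ['laboratory'] (min_width=10, slack=6)
Line 3: ['blackboard'] (min_width=10, slack=6)
Line 4: ['orange', 'chapter'] (min_width=14, slack=2)
Line 5: ['knife', 'number'] (min_width=12, slack=4)
Line 6: ['umbrella', 'to'] (min_width=11, slack=5)
Line 7: ['coffee', 'ocean'] (min_width=12, slack=4)
Line 8: ['forest', 'chemistry'] (min_width=16, slack=0)
Line 9: ['dust', 'bread'] (min_width=10, slack=6)
Line 10: ['rectangle'] (min_width=9, slack=7)
Line 11: ['curtain', 'low'] (min_width=11, slack=5)

Answer: 6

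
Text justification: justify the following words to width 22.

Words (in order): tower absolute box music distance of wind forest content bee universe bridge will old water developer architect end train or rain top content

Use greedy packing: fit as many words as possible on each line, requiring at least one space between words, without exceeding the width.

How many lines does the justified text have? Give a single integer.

Answer: 7

Derivation:
Line 1: ['tower', 'absolute', 'box'] (min_width=18, slack=4)
Line 2: ['music', 'distance', 'of', 'wind'] (min_width=22, slack=0)
Line 3: ['forest', 'content', 'bee'] (min_width=18, slack=4)
Line 4: ['universe', 'bridge', 'will'] (min_width=20, slack=2)
Line 5: ['old', 'water', 'developer'] (min_width=19, slack=3)
Line 6: ['architect', 'end', 'train', 'or'] (min_width=22, slack=0)
Line 7: ['rain', 'top', 'content'] (min_width=16, slack=6)
Total lines: 7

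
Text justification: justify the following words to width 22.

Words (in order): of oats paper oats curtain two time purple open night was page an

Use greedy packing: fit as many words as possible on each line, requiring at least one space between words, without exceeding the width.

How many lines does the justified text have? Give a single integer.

Answer: 4

Derivation:
Line 1: ['of', 'oats', 'paper', 'oats'] (min_width=18, slack=4)
Line 2: ['curtain', 'two', 'time'] (min_width=16, slack=6)
Line 3: ['purple', 'open', 'night', 'was'] (min_width=21, slack=1)
Line 4: ['page', 'an'] (min_width=7, slack=15)
Total lines: 4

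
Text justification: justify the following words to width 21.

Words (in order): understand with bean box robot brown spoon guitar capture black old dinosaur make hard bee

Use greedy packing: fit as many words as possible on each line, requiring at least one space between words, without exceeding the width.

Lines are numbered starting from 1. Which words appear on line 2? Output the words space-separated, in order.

Answer: box robot brown spoon

Derivation:
Line 1: ['understand', 'with', 'bean'] (min_width=20, slack=1)
Line 2: ['box', 'robot', 'brown', 'spoon'] (min_width=21, slack=0)
Line 3: ['guitar', 'capture', 'black'] (min_width=20, slack=1)
Line 4: ['old', 'dinosaur', 'make'] (min_width=17, slack=4)
Line 5: ['hard', 'bee'] (min_width=8, slack=13)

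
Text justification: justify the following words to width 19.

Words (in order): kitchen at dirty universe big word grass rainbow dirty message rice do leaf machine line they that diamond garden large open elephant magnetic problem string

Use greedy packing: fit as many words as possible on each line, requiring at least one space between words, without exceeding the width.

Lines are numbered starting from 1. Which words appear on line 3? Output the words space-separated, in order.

Line 1: ['kitchen', 'at', 'dirty'] (min_width=16, slack=3)
Line 2: ['universe', 'big', 'word'] (min_width=17, slack=2)
Line 3: ['grass', 'rainbow', 'dirty'] (min_width=19, slack=0)
Line 4: ['message', 'rice', 'do'] (min_width=15, slack=4)
Line 5: ['leaf', 'machine', 'line'] (min_width=17, slack=2)
Line 6: ['they', 'that', 'diamond'] (min_width=17, slack=2)
Line 7: ['garden', 'large', 'open'] (min_width=17, slack=2)
Line 8: ['elephant', 'magnetic'] (min_width=17, slack=2)
Line 9: ['problem', 'string'] (min_width=14, slack=5)

Answer: grass rainbow dirty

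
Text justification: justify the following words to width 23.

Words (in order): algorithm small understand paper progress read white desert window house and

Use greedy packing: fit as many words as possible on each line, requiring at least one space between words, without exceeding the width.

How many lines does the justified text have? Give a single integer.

Answer: 4

Derivation:
Line 1: ['algorithm', 'small'] (min_width=15, slack=8)
Line 2: ['understand', 'paper'] (min_width=16, slack=7)
Line 3: ['progress', 'read', 'white'] (min_width=19, slack=4)
Line 4: ['desert', 'window', 'house', 'and'] (min_width=23, slack=0)
Total lines: 4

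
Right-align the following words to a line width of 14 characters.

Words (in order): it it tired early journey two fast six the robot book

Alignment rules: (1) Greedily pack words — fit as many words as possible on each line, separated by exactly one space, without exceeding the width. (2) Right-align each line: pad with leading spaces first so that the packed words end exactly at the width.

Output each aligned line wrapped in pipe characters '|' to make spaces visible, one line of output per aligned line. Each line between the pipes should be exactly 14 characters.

Answer: |   it it tired|
| early journey|
|  two fast six|
|the robot book|

Derivation:
Line 1: ['it', 'it', 'tired'] (min_width=11, slack=3)
Line 2: ['early', 'journey'] (min_width=13, slack=1)
Line 3: ['two', 'fast', 'six'] (min_width=12, slack=2)
Line 4: ['the', 'robot', 'book'] (min_width=14, slack=0)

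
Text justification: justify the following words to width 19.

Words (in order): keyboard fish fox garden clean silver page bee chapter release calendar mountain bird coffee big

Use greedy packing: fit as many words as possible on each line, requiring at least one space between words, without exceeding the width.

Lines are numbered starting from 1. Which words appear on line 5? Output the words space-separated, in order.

Answer: mountain bird

Derivation:
Line 1: ['keyboard', 'fish', 'fox'] (min_width=17, slack=2)
Line 2: ['garden', 'clean', 'silver'] (min_width=19, slack=0)
Line 3: ['page', 'bee', 'chapter'] (min_width=16, slack=3)
Line 4: ['release', 'calendar'] (min_width=16, slack=3)
Line 5: ['mountain', 'bird'] (min_width=13, slack=6)
Line 6: ['coffee', 'big'] (min_width=10, slack=9)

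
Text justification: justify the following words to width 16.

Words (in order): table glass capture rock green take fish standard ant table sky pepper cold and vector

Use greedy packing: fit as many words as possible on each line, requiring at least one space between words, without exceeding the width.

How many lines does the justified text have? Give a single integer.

Answer: 6

Derivation:
Line 1: ['table', 'glass'] (min_width=11, slack=5)
Line 2: ['capture', 'rock'] (min_width=12, slack=4)
Line 3: ['green', 'take', 'fish'] (min_width=15, slack=1)
Line 4: ['standard', 'ant'] (min_width=12, slack=4)
Line 5: ['table', 'sky', 'pepper'] (min_width=16, slack=0)
Line 6: ['cold', 'and', 'vector'] (min_width=15, slack=1)
Total lines: 6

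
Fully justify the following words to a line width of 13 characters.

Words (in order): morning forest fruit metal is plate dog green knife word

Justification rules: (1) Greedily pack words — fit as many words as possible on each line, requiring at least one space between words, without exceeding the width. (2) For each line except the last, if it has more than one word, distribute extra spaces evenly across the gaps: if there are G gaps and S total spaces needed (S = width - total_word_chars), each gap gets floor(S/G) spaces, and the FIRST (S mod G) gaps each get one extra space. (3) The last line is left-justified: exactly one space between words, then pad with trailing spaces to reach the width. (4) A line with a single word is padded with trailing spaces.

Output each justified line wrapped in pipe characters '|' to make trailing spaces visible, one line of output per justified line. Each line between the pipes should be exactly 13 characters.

Answer: |morning      |
|forest  fruit|
|metal      is|
|plate     dog|
|green   knife|
|word         |

Derivation:
Line 1: ['morning'] (min_width=7, slack=6)
Line 2: ['forest', 'fruit'] (min_width=12, slack=1)
Line 3: ['metal', 'is'] (min_width=8, slack=5)
Line 4: ['plate', 'dog'] (min_width=9, slack=4)
Line 5: ['green', 'knife'] (min_width=11, slack=2)
Line 6: ['word'] (min_width=4, slack=9)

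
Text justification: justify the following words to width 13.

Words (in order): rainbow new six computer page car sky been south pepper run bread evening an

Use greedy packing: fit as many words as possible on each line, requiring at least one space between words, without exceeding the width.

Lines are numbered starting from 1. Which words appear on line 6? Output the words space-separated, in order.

Line 1: ['rainbow', 'new'] (min_width=11, slack=2)
Line 2: ['six', 'computer'] (min_width=12, slack=1)
Line 3: ['page', 'car', 'sky'] (min_width=12, slack=1)
Line 4: ['been', 'south'] (min_width=10, slack=3)
Line 5: ['pepper', 'run'] (min_width=10, slack=3)
Line 6: ['bread', 'evening'] (min_width=13, slack=0)
Line 7: ['an'] (min_width=2, slack=11)

Answer: bread evening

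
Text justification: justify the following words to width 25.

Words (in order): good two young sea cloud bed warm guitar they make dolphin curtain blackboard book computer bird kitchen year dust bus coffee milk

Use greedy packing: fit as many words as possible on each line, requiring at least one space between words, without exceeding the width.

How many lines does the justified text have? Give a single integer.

Line 1: ['good', 'two', 'young', 'sea', 'cloud'] (min_width=24, slack=1)
Line 2: ['bed', 'warm', 'guitar', 'they', 'make'] (min_width=25, slack=0)
Line 3: ['dolphin', 'curtain'] (min_width=15, slack=10)
Line 4: ['blackboard', 'book', 'computer'] (min_width=24, slack=1)
Line 5: ['bird', 'kitchen', 'year', 'dust'] (min_width=22, slack=3)
Line 6: ['bus', 'coffee', 'milk'] (min_width=15, slack=10)
Total lines: 6

Answer: 6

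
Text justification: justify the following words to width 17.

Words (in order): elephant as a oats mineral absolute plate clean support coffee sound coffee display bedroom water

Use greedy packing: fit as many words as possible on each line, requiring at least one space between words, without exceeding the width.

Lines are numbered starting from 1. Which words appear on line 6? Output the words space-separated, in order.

Answer: coffee display

Derivation:
Line 1: ['elephant', 'as', 'a'] (min_width=13, slack=4)
Line 2: ['oats', 'mineral'] (min_width=12, slack=5)
Line 3: ['absolute', 'plate'] (min_width=14, slack=3)
Line 4: ['clean', 'support'] (min_width=13, slack=4)
Line 5: ['coffee', 'sound'] (min_width=12, slack=5)
Line 6: ['coffee', 'display'] (min_width=14, slack=3)
Line 7: ['bedroom', 'water'] (min_width=13, slack=4)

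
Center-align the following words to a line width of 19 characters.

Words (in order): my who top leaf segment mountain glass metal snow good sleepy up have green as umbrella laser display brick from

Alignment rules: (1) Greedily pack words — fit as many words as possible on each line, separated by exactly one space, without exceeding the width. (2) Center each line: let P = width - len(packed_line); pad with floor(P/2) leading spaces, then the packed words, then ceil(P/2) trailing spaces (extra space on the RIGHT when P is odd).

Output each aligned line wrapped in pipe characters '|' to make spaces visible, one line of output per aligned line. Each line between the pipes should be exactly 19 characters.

Answer: |  my who top leaf  |
| segment mountain  |
| glass metal snow  |
|good sleepy up have|
| green as umbrella |
|laser display brick|
|       from        |

Derivation:
Line 1: ['my', 'who', 'top', 'leaf'] (min_width=15, slack=4)
Line 2: ['segment', 'mountain'] (min_width=16, slack=3)
Line 3: ['glass', 'metal', 'snow'] (min_width=16, slack=3)
Line 4: ['good', 'sleepy', 'up', 'have'] (min_width=19, slack=0)
Line 5: ['green', 'as', 'umbrella'] (min_width=17, slack=2)
Line 6: ['laser', 'display', 'brick'] (min_width=19, slack=0)
Line 7: ['from'] (min_width=4, slack=15)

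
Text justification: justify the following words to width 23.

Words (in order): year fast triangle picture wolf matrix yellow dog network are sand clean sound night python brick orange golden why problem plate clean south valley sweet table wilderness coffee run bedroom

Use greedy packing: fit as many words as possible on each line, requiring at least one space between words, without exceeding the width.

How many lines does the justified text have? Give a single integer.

Answer: 10

Derivation:
Line 1: ['year', 'fast', 'triangle'] (min_width=18, slack=5)
Line 2: ['picture', 'wolf', 'matrix'] (min_width=19, slack=4)
Line 3: ['yellow', 'dog', 'network', 'are'] (min_width=22, slack=1)
Line 4: ['sand', 'clean', 'sound', 'night'] (min_width=22, slack=1)
Line 5: ['python', 'brick', 'orange'] (min_width=19, slack=4)
Line 6: ['golden', 'why', 'problem'] (min_width=18, slack=5)
Line 7: ['plate', 'clean', 'south'] (min_width=17, slack=6)
Line 8: ['valley', 'sweet', 'table'] (min_width=18, slack=5)
Line 9: ['wilderness', 'coffee', 'run'] (min_width=21, slack=2)
Line 10: ['bedroom'] (min_width=7, slack=16)
Total lines: 10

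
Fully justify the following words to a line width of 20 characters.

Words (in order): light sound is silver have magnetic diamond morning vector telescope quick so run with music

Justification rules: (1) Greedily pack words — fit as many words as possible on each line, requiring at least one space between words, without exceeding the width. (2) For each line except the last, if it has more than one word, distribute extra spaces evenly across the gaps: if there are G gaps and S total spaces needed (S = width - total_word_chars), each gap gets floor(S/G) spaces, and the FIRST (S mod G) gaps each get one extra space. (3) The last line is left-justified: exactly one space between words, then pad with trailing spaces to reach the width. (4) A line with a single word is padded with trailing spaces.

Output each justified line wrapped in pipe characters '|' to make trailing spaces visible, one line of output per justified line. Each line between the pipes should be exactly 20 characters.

Line 1: ['light', 'sound', 'is'] (min_width=14, slack=6)
Line 2: ['silver', 'have', 'magnetic'] (min_width=20, slack=0)
Line 3: ['diamond', 'morning'] (min_width=15, slack=5)
Line 4: ['vector', 'telescope'] (min_width=16, slack=4)
Line 5: ['quick', 'so', 'run', 'with'] (min_width=17, slack=3)
Line 6: ['music'] (min_width=5, slack=15)

Answer: |light    sound    is|
|silver have magnetic|
|diamond      morning|
|vector     telescope|
|quick  so  run  with|
|music               |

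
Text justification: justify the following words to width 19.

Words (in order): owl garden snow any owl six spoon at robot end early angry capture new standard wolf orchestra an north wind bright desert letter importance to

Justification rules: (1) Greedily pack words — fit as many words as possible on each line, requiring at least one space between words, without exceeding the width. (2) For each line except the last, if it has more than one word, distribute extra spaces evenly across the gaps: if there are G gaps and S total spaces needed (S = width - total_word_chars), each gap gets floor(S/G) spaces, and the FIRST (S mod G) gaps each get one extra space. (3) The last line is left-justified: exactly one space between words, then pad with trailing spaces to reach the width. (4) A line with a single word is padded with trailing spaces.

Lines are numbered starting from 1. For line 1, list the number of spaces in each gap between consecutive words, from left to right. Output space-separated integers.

Line 1: ['owl', 'garden', 'snow', 'any'] (min_width=19, slack=0)
Line 2: ['owl', 'six', 'spoon', 'at'] (min_width=16, slack=3)
Line 3: ['robot', 'end', 'early'] (min_width=15, slack=4)
Line 4: ['angry', 'capture', 'new'] (min_width=17, slack=2)
Line 5: ['standard', 'wolf'] (min_width=13, slack=6)
Line 6: ['orchestra', 'an', 'north'] (min_width=18, slack=1)
Line 7: ['wind', 'bright', 'desert'] (min_width=18, slack=1)
Line 8: ['letter', 'importance'] (min_width=17, slack=2)
Line 9: ['to'] (min_width=2, slack=17)

Answer: 1 1 1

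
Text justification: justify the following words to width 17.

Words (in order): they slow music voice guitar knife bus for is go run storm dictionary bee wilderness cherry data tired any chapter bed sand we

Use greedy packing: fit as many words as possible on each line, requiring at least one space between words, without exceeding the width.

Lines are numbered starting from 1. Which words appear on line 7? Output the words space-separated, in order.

Line 1: ['they', 'slow', 'music'] (min_width=15, slack=2)
Line 2: ['voice', 'guitar'] (min_width=12, slack=5)
Line 3: ['knife', 'bus', 'for', 'is'] (min_width=16, slack=1)
Line 4: ['go', 'run', 'storm'] (min_width=12, slack=5)
Line 5: ['dictionary', 'bee'] (min_width=14, slack=3)
Line 6: ['wilderness', 'cherry'] (min_width=17, slack=0)
Line 7: ['data', 'tired', 'any'] (min_width=14, slack=3)
Line 8: ['chapter', 'bed', 'sand'] (min_width=16, slack=1)
Line 9: ['we'] (min_width=2, slack=15)

Answer: data tired any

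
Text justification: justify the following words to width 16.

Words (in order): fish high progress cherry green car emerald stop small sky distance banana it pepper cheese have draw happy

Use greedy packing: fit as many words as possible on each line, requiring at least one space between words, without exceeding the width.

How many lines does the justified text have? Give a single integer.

Answer: 8

Derivation:
Line 1: ['fish', 'high'] (min_width=9, slack=7)
Line 2: ['progress', 'cherry'] (min_width=15, slack=1)
Line 3: ['green', 'car'] (min_width=9, slack=7)
Line 4: ['emerald', 'stop'] (min_width=12, slack=4)
Line 5: ['small', 'sky'] (min_width=9, slack=7)
Line 6: ['distance', 'banana'] (min_width=15, slack=1)
Line 7: ['it', 'pepper', 'cheese'] (min_width=16, slack=0)
Line 8: ['have', 'draw', 'happy'] (min_width=15, slack=1)
Total lines: 8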